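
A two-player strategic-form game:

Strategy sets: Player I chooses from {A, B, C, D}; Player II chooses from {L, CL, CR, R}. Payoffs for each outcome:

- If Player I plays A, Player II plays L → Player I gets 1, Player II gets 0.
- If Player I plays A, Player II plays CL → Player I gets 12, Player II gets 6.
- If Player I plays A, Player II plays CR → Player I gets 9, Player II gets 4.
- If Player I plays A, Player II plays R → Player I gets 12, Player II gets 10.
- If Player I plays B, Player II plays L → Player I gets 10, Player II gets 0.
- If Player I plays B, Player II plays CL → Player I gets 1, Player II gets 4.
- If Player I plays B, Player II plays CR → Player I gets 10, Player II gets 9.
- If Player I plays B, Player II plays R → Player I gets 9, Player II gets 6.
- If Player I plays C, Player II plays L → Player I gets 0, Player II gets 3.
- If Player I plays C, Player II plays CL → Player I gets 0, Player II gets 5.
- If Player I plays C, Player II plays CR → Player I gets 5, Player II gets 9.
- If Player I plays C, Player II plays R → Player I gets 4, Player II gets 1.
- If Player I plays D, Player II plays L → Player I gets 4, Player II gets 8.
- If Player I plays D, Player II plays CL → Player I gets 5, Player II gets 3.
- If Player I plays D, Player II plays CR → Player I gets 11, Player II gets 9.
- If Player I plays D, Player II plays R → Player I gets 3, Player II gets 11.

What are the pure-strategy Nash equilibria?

Pure NE: (A, R)

Check each profile: it is a Nash equilibrium iff no player can strictly gain by switching unilaterally.
(A, L): Player I can switch to B (1 → 10). Not NE.
(A, CL): Player II can switch to R (6 → 10). Not NE.
(A, CR): Player I can switch to B (9 → 10). Not NE.
(A, R): Player I gets 12, best alternative 9; Player II gets 10, best alternative 6. No profitable deviation — NE.
(B, L): Player II can switch to CL (0 → 4). Not NE.
(B, CL): Player I can switch to A (1 → 12). Not NE.
(B, CR): Player I can switch to D (10 → 11). Not NE.
(B, R): Player I can switch to A (9 → 12). Not NE.
(C, L): Player I can switch to A (0 → 1). Not NE.
(C, CL): Player I can switch to A (0 → 12). Not NE.
(C, CR): Player I can switch to A (5 → 9). Not NE.
(The remaining 5 profiles each have a profitable deviation by the same check.)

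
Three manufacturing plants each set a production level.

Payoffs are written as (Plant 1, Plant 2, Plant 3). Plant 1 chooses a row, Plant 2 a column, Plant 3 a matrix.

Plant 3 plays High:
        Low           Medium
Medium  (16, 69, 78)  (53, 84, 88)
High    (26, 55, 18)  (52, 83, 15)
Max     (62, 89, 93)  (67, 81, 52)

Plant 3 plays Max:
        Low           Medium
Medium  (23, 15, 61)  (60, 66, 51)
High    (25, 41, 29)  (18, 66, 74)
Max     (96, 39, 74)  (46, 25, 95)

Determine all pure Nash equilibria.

Plant 1 against (Low, High): payoffs 16, 26, 62 → best response Max.
Plant 1 against (Low, Max): payoffs 23, 25, 96 → best response Max.
Plant 1 against (Medium, High): payoffs 53, 52, 67 → best response Max.
Plant 1 against (Medium, Max): payoffs 60, 18, 46 → best response Medium.
Plant 2 against (Medium, High): payoffs 69, 84 → best response Medium.
Plant 2 against (Medium, Max): payoffs 15, 66 → best response Medium.
Plant 2 against (High, High): payoffs 55, 83 → best response Medium.
Plant 2 against (High, Max): payoffs 41, 66 → best response Medium.
Plant 2 against (Max, High): payoffs 89, 81 → best response Low.
Plant 2 against (Max, Max): payoffs 39, 25 → best response Low.
Plant 3 against (Medium, Low): payoffs 78, 61 → best response High.
Plant 3 against (Medium, Medium): payoffs 88, 51 → best response High.
Plant 3 against (High, Low): payoffs 18, 29 → best response Max.
Plant 3 against (High, Medium): payoffs 15, 74 → best response Max.
Plant 3 against (Max, Low): payoffs 93, 74 → best response High.
Plant 3 against (Max, Medium): payoffs 52, 95 → best response Max.
Mutual best responses: (Max, Low, High).

(Max, Low, High)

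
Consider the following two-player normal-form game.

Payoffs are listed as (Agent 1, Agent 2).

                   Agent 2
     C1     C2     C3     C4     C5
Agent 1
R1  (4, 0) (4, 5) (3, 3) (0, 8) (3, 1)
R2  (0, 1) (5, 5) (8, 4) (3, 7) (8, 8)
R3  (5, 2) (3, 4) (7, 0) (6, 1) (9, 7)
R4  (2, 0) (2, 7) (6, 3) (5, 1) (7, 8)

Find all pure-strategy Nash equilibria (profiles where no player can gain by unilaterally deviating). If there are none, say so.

Agent 1 against C1: payoffs 4, 0, 5, 2 → best response R3.
Agent 1 against C2: payoffs 4, 5, 3, 2 → best response R2.
Agent 1 against C3: payoffs 3, 8, 7, 6 → best response R2.
Agent 1 against C4: payoffs 0, 3, 6, 5 → best response R3.
Agent 1 against C5: payoffs 3, 8, 9, 7 → best response R3.
Agent 2 against R1: payoffs 0, 5, 3, 8, 1 → best response C4.
Agent 2 against R2: payoffs 1, 5, 4, 7, 8 → best response C5.
Agent 2 against R3: payoffs 2, 4, 0, 1, 7 → best response C5.
Agent 2 against R4: payoffs 0, 7, 3, 1, 8 → best response C5.
Mutual best responses: (R3, C5).

Pure NE: (R3, C5)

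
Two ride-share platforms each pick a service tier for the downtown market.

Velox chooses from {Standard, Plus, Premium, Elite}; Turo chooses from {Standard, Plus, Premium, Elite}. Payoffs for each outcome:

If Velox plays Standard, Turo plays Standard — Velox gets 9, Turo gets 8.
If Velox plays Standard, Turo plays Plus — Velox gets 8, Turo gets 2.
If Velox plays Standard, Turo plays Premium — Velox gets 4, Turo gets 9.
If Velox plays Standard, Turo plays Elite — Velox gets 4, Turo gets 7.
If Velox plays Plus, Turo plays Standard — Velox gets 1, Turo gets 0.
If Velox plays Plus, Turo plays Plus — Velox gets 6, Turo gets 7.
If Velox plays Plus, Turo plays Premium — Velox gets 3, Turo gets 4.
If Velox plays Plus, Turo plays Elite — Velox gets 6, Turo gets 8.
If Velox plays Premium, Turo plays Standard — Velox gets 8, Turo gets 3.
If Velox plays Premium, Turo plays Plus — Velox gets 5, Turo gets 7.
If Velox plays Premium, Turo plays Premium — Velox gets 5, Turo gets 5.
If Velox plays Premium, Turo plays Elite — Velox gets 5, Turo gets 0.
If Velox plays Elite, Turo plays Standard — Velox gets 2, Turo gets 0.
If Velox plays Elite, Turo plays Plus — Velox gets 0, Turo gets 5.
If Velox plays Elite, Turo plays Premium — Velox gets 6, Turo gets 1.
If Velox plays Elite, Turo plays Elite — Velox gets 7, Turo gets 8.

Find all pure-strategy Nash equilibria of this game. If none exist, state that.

Check each profile: it is a Nash equilibrium iff no player can strictly gain by switching unilaterally.
(Standard, Standard): Turo can switch to Premium (8 → 9). Not NE.
(Standard, Plus): Turo can switch to Standard (2 → 8). Not NE.
(Standard, Premium): Velox can switch to Premium (4 → 5). Not NE.
(Standard, Elite): Velox can switch to Plus (4 → 6). Not NE.
(Plus, Standard): Velox can switch to Standard (1 → 9). Not NE.
(Plus, Plus): Velox can switch to Standard (6 → 8). Not NE.
(Plus, Premium): Velox can switch to Standard (3 → 4). Not NE.
(Plus, Elite): Velox can switch to Elite (6 → 7). Not NE.
(Elite, Elite): Velox gets 7, best alternative 6; Turo gets 8, best alternative 5. No profitable deviation — NE.
(The remaining 7 profiles each have a profitable deviation by the same check.)

Pure NE: (Elite, Elite)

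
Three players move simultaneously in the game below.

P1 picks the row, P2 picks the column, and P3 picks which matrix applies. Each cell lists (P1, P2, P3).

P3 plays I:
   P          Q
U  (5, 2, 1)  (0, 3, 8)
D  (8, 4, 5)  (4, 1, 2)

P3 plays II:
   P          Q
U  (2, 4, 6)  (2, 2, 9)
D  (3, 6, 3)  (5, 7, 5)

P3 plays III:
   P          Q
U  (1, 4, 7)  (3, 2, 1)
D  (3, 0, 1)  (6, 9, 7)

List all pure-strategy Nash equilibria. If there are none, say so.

(U, P, I): P1 can switch to D (5 → 8). Not NE.
(U, P, II): P1 can switch to D (2 → 3). Not NE.
(U, P, III): P1 can switch to D (1 → 3). Not NE.
(U, Q, I): P1 can switch to D (0 → 4). Not NE.
(U, Q, II): P1 can switch to D (2 → 5). Not NE.
(U, Q, III): P1 can switch to D (3 → 6). Not NE.
(D, P, I): P1 gets 8, best alternative 5; P2 gets 4, best alternative 1; P3 gets 5, best alternative 3. No profitable deviation — NE.
(D, Q, III): P1 gets 6, best alternative 3; P2 gets 9, best alternative 0; P3 gets 7, best alternative 5. No profitable deviation — NE.
(The remaining 4 profiles each have a profitable deviation by the same check.)

Pure-strategy Nash equilibria: (D, P, I); (D, Q, III)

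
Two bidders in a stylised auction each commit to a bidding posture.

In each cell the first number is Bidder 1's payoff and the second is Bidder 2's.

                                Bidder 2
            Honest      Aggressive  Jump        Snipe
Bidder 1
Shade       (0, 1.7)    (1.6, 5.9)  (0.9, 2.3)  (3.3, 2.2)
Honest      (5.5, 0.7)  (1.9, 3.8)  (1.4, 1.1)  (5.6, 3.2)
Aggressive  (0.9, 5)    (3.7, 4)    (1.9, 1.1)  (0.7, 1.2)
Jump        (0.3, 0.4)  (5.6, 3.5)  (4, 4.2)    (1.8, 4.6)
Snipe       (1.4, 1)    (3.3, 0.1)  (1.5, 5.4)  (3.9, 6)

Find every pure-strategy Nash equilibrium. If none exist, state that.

(Shade, Honest): Bidder 1 can switch to Honest (0 → 5.5). Not NE.
(Shade, Aggressive): Bidder 1 can switch to Honest (1.6 → 1.9). Not NE.
(Shade, Jump): Bidder 1 can switch to Honest (0.9 → 1.4). Not NE.
(Shade, Snipe): Bidder 1 can switch to Honest (3.3 → 5.6). Not NE.
(Honest, Honest): Bidder 2 can switch to Aggressive (0.7 → 3.8). Not NE.
(Honest, Aggressive): Bidder 1 can switch to Aggressive (1.9 → 3.7). Not NE.
(Honest, Jump): Bidder 1 can switch to Aggressive (1.4 → 1.9). Not NE.
(Honest, Snipe): Bidder 2 can switch to Aggressive (3.2 → 3.8). Not NE.
(The remaining 12 profiles each have a profitable deviation by the same check.)

There is no pure-strategy Nash equilibrium.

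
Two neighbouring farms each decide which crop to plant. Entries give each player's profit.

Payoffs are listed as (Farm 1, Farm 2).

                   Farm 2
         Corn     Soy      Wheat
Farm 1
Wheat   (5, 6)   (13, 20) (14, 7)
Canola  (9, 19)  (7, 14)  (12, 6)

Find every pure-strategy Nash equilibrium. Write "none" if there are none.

The pure Nash equilibria are (Wheat, Soy) and (Canola, Corn).

Mark each player's best response to every combination of opponents' strategies; a profile where every player is best-responding is a pure Nash equilibrium.
Farm 1 against Corn: payoffs 5, 9 → best response Canola.
Farm 1 against Soy: payoffs 13, 7 → best response Wheat.
Farm 1 against Wheat: payoffs 14, 12 → best response Wheat.
Farm 2 against Wheat: payoffs 6, 20, 7 → best response Soy.
Farm 2 against Canola: payoffs 19, 14, 6 → best response Corn.
Mutual best responses: (Wheat, Soy); (Canola, Corn).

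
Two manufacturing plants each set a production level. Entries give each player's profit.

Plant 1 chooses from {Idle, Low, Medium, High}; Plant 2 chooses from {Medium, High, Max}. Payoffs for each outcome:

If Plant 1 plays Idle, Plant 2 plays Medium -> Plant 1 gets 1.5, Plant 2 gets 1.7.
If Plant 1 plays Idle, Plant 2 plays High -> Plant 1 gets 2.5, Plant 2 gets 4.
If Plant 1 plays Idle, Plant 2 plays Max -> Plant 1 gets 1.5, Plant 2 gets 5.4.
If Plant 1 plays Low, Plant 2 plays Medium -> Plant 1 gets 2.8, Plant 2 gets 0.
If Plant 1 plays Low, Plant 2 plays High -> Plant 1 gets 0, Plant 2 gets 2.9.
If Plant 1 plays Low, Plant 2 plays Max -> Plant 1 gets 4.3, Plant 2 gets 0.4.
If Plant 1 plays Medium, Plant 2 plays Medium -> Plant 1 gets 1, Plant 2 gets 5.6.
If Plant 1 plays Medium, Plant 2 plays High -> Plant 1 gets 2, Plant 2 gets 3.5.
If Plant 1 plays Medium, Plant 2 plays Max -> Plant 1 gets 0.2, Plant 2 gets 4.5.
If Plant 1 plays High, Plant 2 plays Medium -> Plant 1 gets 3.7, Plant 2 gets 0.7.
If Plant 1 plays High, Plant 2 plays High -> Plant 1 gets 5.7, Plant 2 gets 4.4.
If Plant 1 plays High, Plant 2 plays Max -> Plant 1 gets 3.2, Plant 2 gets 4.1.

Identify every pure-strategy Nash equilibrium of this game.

Plant 1 against Medium: payoffs 1.5, 2.8, 1, 3.7 → best response High.
Plant 1 against High: payoffs 2.5, 0, 2, 5.7 → best response High.
Plant 1 against Max: payoffs 1.5, 4.3, 0.2, 3.2 → best response Low.
Plant 2 against Idle: payoffs 1.7, 4, 5.4 → best response Max.
Plant 2 against Low: payoffs 0, 2.9, 0.4 → best response High.
Plant 2 against Medium: payoffs 5.6, 3.5, 4.5 → best response Medium.
Plant 2 against High: payoffs 0.7, 4.4, 4.1 → best response High.
Mutual best responses: (High, High).

The unique pure-strategy Nash equilibrium is (High, High).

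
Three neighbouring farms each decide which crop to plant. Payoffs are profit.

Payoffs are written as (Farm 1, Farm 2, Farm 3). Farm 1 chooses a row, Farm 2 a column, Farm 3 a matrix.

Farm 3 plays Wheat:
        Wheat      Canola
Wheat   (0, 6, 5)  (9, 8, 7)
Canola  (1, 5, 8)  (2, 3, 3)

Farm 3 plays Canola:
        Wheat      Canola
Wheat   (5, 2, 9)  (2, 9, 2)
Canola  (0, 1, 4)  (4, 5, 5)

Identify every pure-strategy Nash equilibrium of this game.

(Wheat, Wheat, Wheat): Farm 1 can switch to Canola (0 → 1). Not NE.
(Wheat, Wheat, Canola): Farm 2 can switch to Canola (2 → 9). Not NE.
(Wheat, Canola, Wheat): Farm 1 gets 9, best alternative 2; Farm 2 gets 8, best alternative 6; Farm 3 gets 7, best alternative 2. No profitable deviation — NE.
(Wheat, Canola, Canola): Farm 1 can switch to Canola (2 → 4). Not NE.
(Canola, Wheat, Wheat): Farm 1 gets 1, best alternative 0; Farm 2 gets 5, best alternative 3; Farm 3 gets 8, best alternative 4. No profitable deviation — NE.
(Canola, Wheat, Canola): Farm 1 can switch to Wheat (0 → 5). Not NE.
(Canola, Canola, Wheat): Farm 1 can switch to Wheat (2 → 9). Not NE.
(Canola, Canola, Canola): Farm 1 gets 4, best alternative 2; Farm 2 gets 5, best alternative 1; Farm 3 gets 5, best alternative 3. No profitable deviation — NE.

The pure Nash equilibria are (Wheat, Canola, Wheat) and (Canola, Wheat, Wheat) and (Canola, Canola, Canola).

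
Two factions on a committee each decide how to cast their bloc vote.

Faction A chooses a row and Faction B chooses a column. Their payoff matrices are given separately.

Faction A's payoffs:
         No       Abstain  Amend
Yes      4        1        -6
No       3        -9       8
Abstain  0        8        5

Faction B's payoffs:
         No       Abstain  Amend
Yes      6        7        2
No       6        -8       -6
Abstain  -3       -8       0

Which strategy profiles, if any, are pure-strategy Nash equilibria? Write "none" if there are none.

There is no pure-strategy Nash equilibrium.

(Yes, No): Faction B can switch to Abstain (6 → 7). Not NE.
(Yes, Abstain): Faction A can switch to Abstain (1 → 8). Not NE.
(Yes, Amend): Faction A can switch to No (-6 → 8). Not NE.
(No, No): Faction A can switch to Yes (3 → 4). Not NE.
(No, Abstain): Faction A can switch to Yes (-9 → 1). Not NE.
(No, Amend): Faction B can switch to No (-6 → 6). Not NE.
(The remaining 3 profiles each have a profitable deviation by the same check.)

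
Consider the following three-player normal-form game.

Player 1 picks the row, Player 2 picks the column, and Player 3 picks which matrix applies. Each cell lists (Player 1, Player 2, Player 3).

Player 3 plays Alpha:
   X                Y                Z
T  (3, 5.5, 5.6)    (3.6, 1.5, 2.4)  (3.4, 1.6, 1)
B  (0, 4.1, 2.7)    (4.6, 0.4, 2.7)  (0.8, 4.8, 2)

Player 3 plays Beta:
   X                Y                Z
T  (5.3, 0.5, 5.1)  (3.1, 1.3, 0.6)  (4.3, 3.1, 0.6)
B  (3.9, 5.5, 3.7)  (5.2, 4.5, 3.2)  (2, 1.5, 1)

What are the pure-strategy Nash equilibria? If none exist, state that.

(T, X, Alpha)

For each player, find the best response to each opponent profile; mutual best responses are the pure NE.
Player 1 against (X, Alpha): payoffs 3, 0 → best response T.
Player 1 against (X, Beta): payoffs 5.3, 3.9 → best response T.
Player 1 against (Y, Alpha): payoffs 3.6, 4.6 → best response B.
Player 1 against (Y, Beta): payoffs 3.1, 5.2 → best response B.
Player 1 against (Z, Alpha): payoffs 3.4, 0.8 → best response T.
Player 1 against (Z, Beta): payoffs 4.3, 2 → best response T.
Player 2 against (T, Alpha): payoffs 5.5, 1.5, 1.6 → best response X.
Player 2 against (T, Beta): payoffs 0.5, 1.3, 3.1 → best response Z.
Player 2 against (B, Alpha): payoffs 4.1, 0.4, 4.8 → best response Z.
Player 2 against (B, Beta): payoffs 5.5, 4.5, 1.5 → best response X.
Player 3 against (T, X): payoffs 5.6, 5.1 → best response Alpha.
Player 3 against (T, Y): payoffs 2.4, 0.6 → best response Alpha.
Player 3 against (T, Z): payoffs 1, 0.6 → best response Alpha.
Player 3 against (B, X): payoffs 2.7, 3.7 → best response Beta.
Player 3 against (B, Y): payoffs 2.7, 3.2 → best response Beta.
Player 3 against (B, Z): payoffs 2, 1 → best response Alpha.
Mutual best responses: (T, X, Alpha).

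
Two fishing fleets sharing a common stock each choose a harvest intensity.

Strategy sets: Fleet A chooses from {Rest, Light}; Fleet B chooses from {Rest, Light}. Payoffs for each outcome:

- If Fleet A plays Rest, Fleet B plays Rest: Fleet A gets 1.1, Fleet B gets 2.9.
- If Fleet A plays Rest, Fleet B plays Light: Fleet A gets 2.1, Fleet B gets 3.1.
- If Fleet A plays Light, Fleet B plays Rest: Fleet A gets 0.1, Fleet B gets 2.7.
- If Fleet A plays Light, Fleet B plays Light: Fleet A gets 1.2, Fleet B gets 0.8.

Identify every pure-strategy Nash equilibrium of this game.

The unique pure-strategy Nash equilibrium is (Rest, Light).

Fleet A against Rest: payoffs 1.1, 0.1 → best response Rest.
Fleet A against Light: payoffs 2.1, 1.2 → best response Rest.
Fleet B against Rest: payoffs 2.9, 3.1 → best response Light.
Fleet B against Light: payoffs 2.7, 0.8 → best response Rest.
Mutual best responses: (Rest, Light).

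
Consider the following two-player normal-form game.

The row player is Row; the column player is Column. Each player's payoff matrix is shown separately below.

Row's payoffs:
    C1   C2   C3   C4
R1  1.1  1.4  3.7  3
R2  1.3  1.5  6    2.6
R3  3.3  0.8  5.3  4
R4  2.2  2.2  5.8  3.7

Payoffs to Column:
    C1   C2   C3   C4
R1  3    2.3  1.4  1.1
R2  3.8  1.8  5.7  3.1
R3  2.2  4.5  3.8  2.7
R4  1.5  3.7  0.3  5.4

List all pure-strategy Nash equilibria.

The unique pure-strategy Nash equilibrium is (R2, C3).

Row against C1: payoffs 1.1, 1.3, 3.3, 2.2 → best response R3.
Row against C2: payoffs 1.4, 1.5, 0.8, 2.2 → best response R4.
Row against C3: payoffs 3.7, 6, 5.3, 5.8 → best response R2.
Row against C4: payoffs 3, 2.6, 4, 3.7 → best response R3.
Column against R1: payoffs 3, 2.3, 1.4, 1.1 → best response C1.
Column against R2: payoffs 3.8, 1.8, 5.7, 3.1 → best response C3.
Column against R3: payoffs 2.2, 4.5, 3.8, 2.7 → best response C2.
Column against R4: payoffs 1.5, 3.7, 0.3, 5.4 → best response C4.
Mutual best responses: (R2, C3).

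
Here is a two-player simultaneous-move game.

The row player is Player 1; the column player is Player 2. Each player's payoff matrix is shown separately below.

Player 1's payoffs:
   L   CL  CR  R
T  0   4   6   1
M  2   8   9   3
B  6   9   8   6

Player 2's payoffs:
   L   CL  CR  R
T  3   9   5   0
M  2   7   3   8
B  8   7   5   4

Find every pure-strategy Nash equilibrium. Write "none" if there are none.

Pure NE: (B, L)

For each strategy profile, look for a profitable unilateral deviation.
(T, L): Player 1 can switch to M (0 → 2). Not NE.
(T, CL): Player 1 can switch to M (4 → 8). Not NE.
(T, CR): Player 1 can switch to M (6 → 9). Not NE.
(T, R): Player 1 can switch to M (1 → 3). Not NE.
(M, L): Player 1 can switch to B (2 → 6). Not NE.
(M, CL): Player 1 can switch to B (8 → 9). Not NE.
(M, CR): Player 2 can switch to CL (3 → 7). Not NE.
(M, R): Player 1 can switch to B (3 → 6). Not NE.
(B, L): Player 1 gets 6, best alternative 2; Player 2 gets 8, best alternative 7. No profitable deviation — NE.
(The remaining 3 profiles each have a profitable deviation by the same check.)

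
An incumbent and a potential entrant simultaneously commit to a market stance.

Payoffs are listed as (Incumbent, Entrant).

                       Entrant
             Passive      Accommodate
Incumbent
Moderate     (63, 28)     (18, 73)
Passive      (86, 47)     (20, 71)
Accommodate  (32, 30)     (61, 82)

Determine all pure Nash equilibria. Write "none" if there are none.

Mark each player's best response to every combination of opponents' strategies; a profile where every player is best-responding is a pure Nash equilibrium.
Incumbent against Passive: payoffs 63, 86, 32 → best response Passive.
Incumbent against Accommodate: payoffs 18, 20, 61 → best response Accommodate.
Entrant against Moderate: payoffs 28, 73 → best response Accommodate.
Entrant against Passive: payoffs 47, 71 → best response Accommodate.
Entrant against Accommodate: payoffs 30, 82 → best response Accommodate.
Mutual best responses: (Accommodate, Accommodate).

The unique pure-strategy Nash equilibrium is (Accommodate, Accommodate).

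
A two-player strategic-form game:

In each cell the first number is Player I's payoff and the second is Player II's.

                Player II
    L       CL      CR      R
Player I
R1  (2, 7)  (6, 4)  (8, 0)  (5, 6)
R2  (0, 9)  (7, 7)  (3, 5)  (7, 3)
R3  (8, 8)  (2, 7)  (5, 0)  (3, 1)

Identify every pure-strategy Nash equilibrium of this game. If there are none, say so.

(R3, L)

(R1, L): Player I can switch to R3 (2 → 8). Not NE.
(R1, CL): Player I can switch to R2 (6 → 7). Not NE.
(R1, CR): Player II can switch to L (0 → 7). Not NE.
(R1, R): Player I can switch to R2 (5 → 7). Not NE.
(R2, L): Player I can switch to R1 (0 → 2). Not NE.
(R2, CL): Player II can switch to L (7 → 9). Not NE.
(R3, L): Player I gets 8, best alternative 2; Player II gets 8, best alternative 7. No profitable deviation — NE.
(The remaining 5 profiles each have a profitable deviation by the same check.)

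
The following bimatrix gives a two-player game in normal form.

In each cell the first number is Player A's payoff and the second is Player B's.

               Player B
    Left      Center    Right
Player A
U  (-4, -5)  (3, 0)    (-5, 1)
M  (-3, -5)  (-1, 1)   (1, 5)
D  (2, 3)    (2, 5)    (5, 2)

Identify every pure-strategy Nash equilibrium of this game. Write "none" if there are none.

No pure-strategy Nash equilibrium.

For each player, find the best response to each opponent profile; mutual best responses are the pure NE.
Player A against Left: payoffs -4, -3, 2 → best response D.
Player A against Center: payoffs 3, -1, 2 → best response U.
Player A against Right: payoffs -5, 1, 5 → best response D.
Player B against U: payoffs -5, 0, 1 → best response Right.
Player B against M: payoffs -5, 1, 5 → best response Right.
Player B against D: payoffs 3, 5, 2 → best response Center.
No profile is a mutual best response for all players.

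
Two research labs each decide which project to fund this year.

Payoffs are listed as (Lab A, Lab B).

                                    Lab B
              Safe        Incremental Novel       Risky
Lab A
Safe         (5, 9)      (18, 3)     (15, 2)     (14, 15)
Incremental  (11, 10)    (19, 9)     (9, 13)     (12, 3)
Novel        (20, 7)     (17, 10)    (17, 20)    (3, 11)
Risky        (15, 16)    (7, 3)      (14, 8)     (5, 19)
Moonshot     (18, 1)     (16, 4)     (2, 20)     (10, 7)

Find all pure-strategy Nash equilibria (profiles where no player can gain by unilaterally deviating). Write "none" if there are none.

Pure-strategy Nash equilibria: (Safe, Risky) and (Novel, Novel)

Check each profile: it is a Nash equilibrium iff no player can strictly gain by switching unilaterally.
(Safe, Safe): Lab A can switch to Incremental (5 → 11). Not NE.
(Safe, Incremental): Lab A can switch to Incremental (18 → 19). Not NE.
(Safe, Novel): Lab A can switch to Novel (15 → 17). Not NE.
(Safe, Risky): Lab A gets 14, best alternative 12; Lab B gets 15, best alternative 9. No profitable deviation — NE.
(Incremental, Safe): Lab A can switch to Novel (11 → 20). Not NE.
(Incremental, Incremental): Lab B can switch to Safe (9 → 10). Not NE.
(Incremental, Novel): Lab A can switch to Safe (9 → 15). Not NE.
(Incremental, Risky): Lab A can switch to Safe (12 → 14). Not NE.
(Novel, Safe): Lab B can switch to Incremental (7 → 10). Not NE.
(Novel, Incremental): Lab A can switch to Safe (17 → 18). Not NE.
(Novel, Novel): Lab A gets 17, best alternative 15; Lab B gets 20, best alternative 11. No profitable deviation — NE.
(Novel, Risky): Lab A can switch to Safe (3 → 14). Not NE.
(The remaining 8 profiles each have a profitable deviation by the same check.)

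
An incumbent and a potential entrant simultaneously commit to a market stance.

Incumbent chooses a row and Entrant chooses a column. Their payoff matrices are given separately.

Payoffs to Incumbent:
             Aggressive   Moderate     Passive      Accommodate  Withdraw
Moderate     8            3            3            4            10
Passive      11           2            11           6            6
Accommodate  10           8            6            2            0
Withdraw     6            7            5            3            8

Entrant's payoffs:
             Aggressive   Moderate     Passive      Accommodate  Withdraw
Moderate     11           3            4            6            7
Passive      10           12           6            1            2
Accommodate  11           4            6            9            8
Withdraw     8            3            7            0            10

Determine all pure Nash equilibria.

Incumbent against Aggressive: payoffs 8, 11, 10, 6 → best response Passive.
Incumbent against Moderate: payoffs 3, 2, 8, 7 → best response Accommodate.
Incumbent against Passive: payoffs 3, 11, 6, 5 → best response Passive.
Incumbent against Accommodate: payoffs 4, 6, 2, 3 → best response Passive.
Incumbent against Withdraw: payoffs 10, 6, 0, 8 → best response Moderate.
Entrant against Moderate: payoffs 11, 3, 4, 6, 7 → best response Aggressive.
Entrant against Passive: payoffs 10, 12, 6, 1, 2 → best response Moderate.
Entrant against Accommodate: payoffs 11, 4, 6, 9, 8 → best response Aggressive.
Entrant against Withdraw: payoffs 8, 3, 7, 0, 10 → best response Withdraw.
No profile is a mutual best response for all players.

There is no pure-strategy Nash equilibrium.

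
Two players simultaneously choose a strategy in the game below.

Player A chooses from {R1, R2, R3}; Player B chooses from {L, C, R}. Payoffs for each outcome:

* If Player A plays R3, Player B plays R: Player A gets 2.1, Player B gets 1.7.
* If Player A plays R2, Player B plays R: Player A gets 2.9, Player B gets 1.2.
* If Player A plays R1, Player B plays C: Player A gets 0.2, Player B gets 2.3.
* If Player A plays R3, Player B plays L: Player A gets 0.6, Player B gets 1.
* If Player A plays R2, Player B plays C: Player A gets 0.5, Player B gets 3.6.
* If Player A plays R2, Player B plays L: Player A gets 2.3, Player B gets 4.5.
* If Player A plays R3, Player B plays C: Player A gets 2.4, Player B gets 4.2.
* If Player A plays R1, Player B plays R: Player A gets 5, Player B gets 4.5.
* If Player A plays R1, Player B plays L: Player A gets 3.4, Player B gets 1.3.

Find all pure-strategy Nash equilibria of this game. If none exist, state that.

Pure-strategy Nash equilibria: (R1, R), (R3, C)

Player A against L: payoffs 3.4, 2.3, 0.6 → best response R1.
Player A against C: payoffs 0.2, 0.5, 2.4 → best response R3.
Player A against R: payoffs 5, 2.9, 2.1 → best response R1.
Player B against R1: payoffs 1.3, 2.3, 4.5 → best response R.
Player B against R2: payoffs 4.5, 3.6, 1.2 → best response L.
Player B against R3: payoffs 1, 4.2, 1.7 → best response C.
Mutual best responses: (R1, R); (R3, C).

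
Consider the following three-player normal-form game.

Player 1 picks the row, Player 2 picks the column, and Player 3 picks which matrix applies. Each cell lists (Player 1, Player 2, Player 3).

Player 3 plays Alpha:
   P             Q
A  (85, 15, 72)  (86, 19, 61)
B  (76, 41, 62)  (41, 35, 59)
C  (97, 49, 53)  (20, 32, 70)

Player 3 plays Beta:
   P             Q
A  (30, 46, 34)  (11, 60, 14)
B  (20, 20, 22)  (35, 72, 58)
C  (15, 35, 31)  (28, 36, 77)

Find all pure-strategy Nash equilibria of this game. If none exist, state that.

The pure Nash equilibria are (A, Q, Alpha), (C, P, Alpha).

Player 1 against (P, Alpha): payoffs 85, 76, 97 → best response C.
Player 1 against (P, Beta): payoffs 30, 20, 15 → best response A.
Player 1 against (Q, Alpha): payoffs 86, 41, 20 → best response A.
Player 1 against (Q, Beta): payoffs 11, 35, 28 → best response B.
Player 2 against (A, Alpha): payoffs 15, 19 → best response Q.
Player 2 against (A, Beta): payoffs 46, 60 → best response Q.
Player 2 against (B, Alpha): payoffs 41, 35 → best response P.
Player 2 against (B, Beta): payoffs 20, 72 → best response Q.
Player 2 against (C, Alpha): payoffs 49, 32 → best response P.
Player 2 against (C, Beta): payoffs 35, 36 → best response Q.
Player 3 against (A, P): payoffs 72, 34 → best response Alpha.
Player 3 against (A, Q): payoffs 61, 14 → best response Alpha.
Player 3 against (B, P): payoffs 62, 22 → best response Alpha.
Player 3 against (B, Q): payoffs 59, 58 → best response Alpha.
Player 3 against (C, P): payoffs 53, 31 → best response Alpha.
Player 3 against (C, Q): payoffs 70, 77 → best response Beta.
Mutual best responses: (A, Q, Alpha); (C, P, Alpha).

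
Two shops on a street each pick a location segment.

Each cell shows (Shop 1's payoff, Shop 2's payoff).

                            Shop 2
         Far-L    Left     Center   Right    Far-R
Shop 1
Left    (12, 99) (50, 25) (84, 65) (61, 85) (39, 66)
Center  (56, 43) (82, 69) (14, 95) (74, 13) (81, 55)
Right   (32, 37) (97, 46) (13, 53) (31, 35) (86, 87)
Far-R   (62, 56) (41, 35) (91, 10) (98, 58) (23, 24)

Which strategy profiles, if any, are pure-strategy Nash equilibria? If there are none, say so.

(Left, Far-L): Shop 1 can switch to Center (12 → 56). Not NE.
(Left, Left): Shop 1 can switch to Center (50 → 82). Not NE.
(Left, Center): Shop 1 can switch to Far-R (84 → 91). Not NE.
(Left, Right): Shop 1 can switch to Center (61 → 74). Not NE.
(Left, Far-R): Shop 1 can switch to Center (39 → 81). Not NE.
(Center, Far-L): Shop 1 can switch to Far-R (56 → 62). Not NE.
(Center, Left): Shop 1 can switch to Right (82 → 97). Not NE.
(Center, Center): Shop 1 can switch to Left (14 → 84). Not NE.
(Right, Far-R): Shop 1 gets 86, best alternative 81; Shop 2 gets 87, best alternative 53. No profitable deviation — NE.
(Far-R, Right): Shop 1 gets 98, best alternative 74; Shop 2 gets 58, best alternative 56. No profitable deviation — NE.
(The remaining 10 profiles each have a profitable deviation by the same check.)

(Right, Far-R); (Far-R, Right)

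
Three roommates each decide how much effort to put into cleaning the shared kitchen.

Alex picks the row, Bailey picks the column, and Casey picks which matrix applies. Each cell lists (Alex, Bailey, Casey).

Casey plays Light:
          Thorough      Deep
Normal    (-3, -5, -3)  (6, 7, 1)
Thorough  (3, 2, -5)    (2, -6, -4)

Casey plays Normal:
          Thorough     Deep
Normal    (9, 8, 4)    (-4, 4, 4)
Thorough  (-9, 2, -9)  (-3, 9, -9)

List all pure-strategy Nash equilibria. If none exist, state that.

Alex against (Thorough, Light): payoffs -3, 3 → best response Thorough.
Alex against (Thorough, Normal): payoffs 9, -9 → best response Normal.
Alex against (Deep, Light): payoffs 6, 2 → best response Normal.
Alex against (Deep, Normal): payoffs -4, -3 → best response Thorough.
Bailey against (Normal, Light): payoffs -5, 7 → best response Deep.
Bailey against (Normal, Normal): payoffs 8, 4 → best response Thorough.
Bailey against (Thorough, Light): payoffs 2, -6 → best response Thorough.
Bailey against (Thorough, Normal): payoffs 2, 9 → best response Deep.
Casey against (Normal, Thorough): payoffs -3, 4 → best response Normal.
Casey against (Normal, Deep): payoffs 1, 4 → best response Normal.
Casey against (Thorough, Thorough): payoffs -5, -9 → best response Light.
Casey against (Thorough, Deep): payoffs -4, -9 → best response Light.
Mutual best responses: (Normal, Thorough, Normal); (Thorough, Thorough, Light).

The pure Nash equilibria are (Normal, Thorough, Normal) and (Thorough, Thorough, Light).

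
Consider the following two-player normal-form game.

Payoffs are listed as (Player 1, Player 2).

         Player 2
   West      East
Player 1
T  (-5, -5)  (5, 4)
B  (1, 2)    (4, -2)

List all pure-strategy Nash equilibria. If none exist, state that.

Player 1 against West: payoffs -5, 1 → best response B.
Player 1 against East: payoffs 5, 4 → best response T.
Player 2 against T: payoffs -5, 4 → best response East.
Player 2 against B: payoffs 2, -2 → best response West.
Mutual best responses: (T, East); (B, West).

The pure Nash equilibria are (T, East), (B, West).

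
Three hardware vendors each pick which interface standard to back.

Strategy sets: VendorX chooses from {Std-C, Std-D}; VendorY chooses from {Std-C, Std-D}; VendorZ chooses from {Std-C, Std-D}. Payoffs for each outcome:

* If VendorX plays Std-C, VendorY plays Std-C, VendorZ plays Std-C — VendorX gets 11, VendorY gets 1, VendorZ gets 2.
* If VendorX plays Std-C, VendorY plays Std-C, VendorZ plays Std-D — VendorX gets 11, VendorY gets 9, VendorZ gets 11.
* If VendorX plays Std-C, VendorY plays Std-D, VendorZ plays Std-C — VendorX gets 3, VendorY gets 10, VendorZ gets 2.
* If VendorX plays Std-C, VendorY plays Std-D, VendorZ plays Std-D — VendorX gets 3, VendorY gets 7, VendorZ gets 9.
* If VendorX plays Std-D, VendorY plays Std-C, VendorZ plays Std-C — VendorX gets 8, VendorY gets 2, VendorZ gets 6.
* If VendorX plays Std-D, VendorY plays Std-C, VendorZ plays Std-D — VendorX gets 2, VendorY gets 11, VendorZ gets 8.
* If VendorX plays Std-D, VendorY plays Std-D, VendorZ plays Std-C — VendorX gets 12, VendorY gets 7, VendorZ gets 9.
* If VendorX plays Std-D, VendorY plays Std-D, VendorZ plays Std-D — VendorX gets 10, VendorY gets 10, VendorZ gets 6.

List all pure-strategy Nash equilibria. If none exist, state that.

(Std-C, Std-C, Std-C): VendorY can switch to Std-D (1 → 10). Not NE.
(Std-C, Std-C, Std-D): VendorX gets 11, best alternative 2; VendorY gets 9, best alternative 7; VendorZ gets 11, best alternative 2. No profitable deviation — NE.
(Std-C, Std-D, Std-C): VendorX can switch to Std-D (3 → 12). Not NE.
(Std-C, Std-D, Std-D): VendorX can switch to Std-D (3 → 10). Not NE.
(Std-D, Std-C, Std-C): VendorX can switch to Std-C (8 → 11). Not NE.
(Std-D, Std-C, Std-D): VendorX can switch to Std-C (2 → 11). Not NE.
(Std-D, Std-D, Std-C): VendorX gets 12, best alternative 3; VendorY gets 7, best alternative 2; VendorZ gets 9, best alternative 6. No profitable deviation — NE.
(Std-D, Std-D, Std-D): VendorY can switch to Std-C (10 → 11). Not NE.

The pure Nash equilibria are (Std-C, Std-C, Std-D); (Std-D, Std-D, Std-C).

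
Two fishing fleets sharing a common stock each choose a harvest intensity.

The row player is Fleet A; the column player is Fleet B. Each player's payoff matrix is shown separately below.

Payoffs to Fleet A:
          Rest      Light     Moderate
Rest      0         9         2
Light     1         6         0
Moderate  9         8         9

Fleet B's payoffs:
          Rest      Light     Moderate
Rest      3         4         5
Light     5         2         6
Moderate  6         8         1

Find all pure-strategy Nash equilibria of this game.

none

For each player, find the best response to each opponent profile; mutual best responses are the pure NE.
Fleet A against Rest: payoffs 0, 1, 9 → best response Moderate.
Fleet A against Light: payoffs 9, 6, 8 → best response Rest.
Fleet A against Moderate: payoffs 2, 0, 9 → best response Moderate.
Fleet B against Rest: payoffs 3, 4, 5 → best response Moderate.
Fleet B against Light: payoffs 5, 2, 6 → best response Moderate.
Fleet B against Moderate: payoffs 6, 8, 1 → best response Light.
No profile is a mutual best response for all players.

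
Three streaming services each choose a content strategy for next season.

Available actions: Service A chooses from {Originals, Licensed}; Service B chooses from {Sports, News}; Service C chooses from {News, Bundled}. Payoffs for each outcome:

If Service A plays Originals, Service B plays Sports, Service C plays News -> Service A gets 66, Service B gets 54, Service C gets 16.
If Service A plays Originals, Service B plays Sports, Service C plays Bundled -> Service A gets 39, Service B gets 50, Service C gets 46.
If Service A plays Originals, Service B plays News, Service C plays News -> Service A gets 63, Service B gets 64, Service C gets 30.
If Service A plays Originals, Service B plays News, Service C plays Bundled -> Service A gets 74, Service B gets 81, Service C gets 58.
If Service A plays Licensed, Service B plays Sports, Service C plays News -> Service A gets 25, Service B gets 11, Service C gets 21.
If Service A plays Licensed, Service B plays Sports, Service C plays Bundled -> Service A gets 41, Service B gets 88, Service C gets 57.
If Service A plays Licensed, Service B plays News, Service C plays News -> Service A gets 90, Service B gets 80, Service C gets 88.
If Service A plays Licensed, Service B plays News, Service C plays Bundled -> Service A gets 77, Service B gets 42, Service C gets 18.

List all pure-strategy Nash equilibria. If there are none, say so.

Service A against (Sports, News): payoffs 66, 25 → best response Originals.
Service A against (Sports, Bundled): payoffs 39, 41 → best response Licensed.
Service A against (News, News): payoffs 63, 90 → best response Licensed.
Service A against (News, Bundled): payoffs 74, 77 → best response Licensed.
Service B against (Originals, News): payoffs 54, 64 → best response News.
Service B against (Originals, Bundled): payoffs 50, 81 → best response News.
Service B against (Licensed, News): payoffs 11, 80 → best response News.
Service B against (Licensed, Bundled): payoffs 88, 42 → best response Sports.
Service C against (Originals, Sports): payoffs 16, 46 → best response Bundled.
Service C against (Originals, News): payoffs 30, 58 → best response Bundled.
Service C against (Licensed, Sports): payoffs 21, 57 → best response Bundled.
Service C against (Licensed, News): payoffs 88, 18 → best response News.
Mutual best responses: (Licensed, Sports, Bundled); (Licensed, News, News).

The pure Nash equilibria are (Licensed, Sports, Bundled), (Licensed, News, News).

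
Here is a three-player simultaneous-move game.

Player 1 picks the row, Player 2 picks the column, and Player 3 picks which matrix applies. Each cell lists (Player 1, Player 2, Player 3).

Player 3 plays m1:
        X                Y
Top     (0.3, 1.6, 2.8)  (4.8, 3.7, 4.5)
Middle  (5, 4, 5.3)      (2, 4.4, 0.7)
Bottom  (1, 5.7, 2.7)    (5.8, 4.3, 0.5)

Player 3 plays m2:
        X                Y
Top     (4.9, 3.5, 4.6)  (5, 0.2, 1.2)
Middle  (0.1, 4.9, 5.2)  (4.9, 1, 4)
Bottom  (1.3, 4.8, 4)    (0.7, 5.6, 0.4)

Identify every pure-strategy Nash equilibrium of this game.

The unique pure-strategy Nash equilibrium is (Top, X, m2).

(Top, X, m1): Player 1 can switch to Middle (0.3 → 5). Not NE.
(Top, X, m2): Player 1 gets 4.9, best alternative 1.3; Player 2 gets 3.5, best alternative 0.2; Player 3 gets 4.6, best alternative 2.8. No profitable deviation — NE.
(Top, Y, m1): Player 1 can switch to Bottom (4.8 → 5.8). Not NE.
(Top, Y, m2): Player 2 can switch to X (0.2 → 3.5). Not NE.
(Middle, X, m1): Player 2 can switch to Y (4 → 4.4). Not NE.
(Middle, X, m2): Player 1 can switch to Top (0.1 → 4.9). Not NE.
(Middle, Y, m1): Player 1 can switch to Top (2 → 4.8). Not NE.
(The remaining 5 profiles each have a profitable deviation by the same check.)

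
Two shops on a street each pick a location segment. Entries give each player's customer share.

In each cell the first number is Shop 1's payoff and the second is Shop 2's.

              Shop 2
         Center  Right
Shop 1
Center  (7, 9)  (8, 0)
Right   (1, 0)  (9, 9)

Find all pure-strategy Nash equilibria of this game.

For each strategy profile, look for a profitable unilateral deviation.
(Center, Center): Shop 1 gets 7, best alternative 1; Shop 2 gets 9, best alternative 0. No profitable deviation — NE.
(Center, Right): Shop 1 can switch to Right (8 → 9). Not NE.
(Right, Center): Shop 1 can switch to Center (1 → 7). Not NE.
(Right, Right): Shop 1 gets 9, best alternative 8; Shop 2 gets 9, best alternative 0. No profitable deviation — NE.

Pure-strategy Nash equilibria: (Center, Center); (Right, Right)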